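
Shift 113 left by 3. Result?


0b1110001 << 3 = 0b1110001000 = 904

904


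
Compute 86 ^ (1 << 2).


86 ^ (1 << 2) = 86 ^ 4 = 82

82


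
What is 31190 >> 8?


0b111100111010110 >> 8 = 0b1111001 = 121

121


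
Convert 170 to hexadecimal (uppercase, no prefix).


170 = AA hex

AA


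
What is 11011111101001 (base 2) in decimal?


11011111101001 in decimal = 14313

14313


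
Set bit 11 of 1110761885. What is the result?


1110761885 | (1 << 11) = 1110761885 | 2048 = 1110763933

1110763933


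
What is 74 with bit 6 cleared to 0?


74 & ~(1 << 6) = 10

10


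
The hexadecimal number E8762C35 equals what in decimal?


E8762C35 hex = 3900058677 decimal

3900058677


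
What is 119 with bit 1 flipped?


119 ^ (1 << 1) = 119 ^ 2 = 117

117


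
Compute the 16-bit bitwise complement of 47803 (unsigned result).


~0b1011101010111011 = 0b100010101000100 = 17732 (16-bit unsigned)

17732


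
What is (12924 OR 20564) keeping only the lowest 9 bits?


Step 1: 12924 | 20564 = 29308
Step 2: 29308 & 511 = 124

124


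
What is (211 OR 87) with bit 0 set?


Step 1: 211 | 87 = 215
Step 2: 215 | (1 << 0) = 215 | 1 = 215

215


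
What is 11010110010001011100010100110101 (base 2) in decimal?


11010110010001011100010100110101 in decimal = 3594896693

3594896693


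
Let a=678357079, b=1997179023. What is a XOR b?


678357079 ^ 1997179023 = 1600413912

1600413912


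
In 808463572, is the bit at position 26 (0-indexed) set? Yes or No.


0b110000001100000010110011010100, bit 26 = 0. No

No


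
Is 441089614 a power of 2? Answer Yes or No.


0b11010010010100111111001001110. Multiple bits set => No

No


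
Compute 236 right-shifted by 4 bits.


0b11101100 >> 4 = 0b1110 = 14

14


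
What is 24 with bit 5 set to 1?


24 | (1 << 5) = 24 | 32 = 56

56


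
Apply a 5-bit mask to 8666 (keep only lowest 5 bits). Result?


8666 & 31 = 26

26


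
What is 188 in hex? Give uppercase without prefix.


188 = BC hex

BC


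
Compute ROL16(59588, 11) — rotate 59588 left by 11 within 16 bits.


Rotate 0b1110100011000100 left by 11 (16-bit) = 0b10011101000110 = 10054

10054


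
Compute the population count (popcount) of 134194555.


0b111111111111010010101111011 has 21 set bits

21


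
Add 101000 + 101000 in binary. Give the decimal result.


101000 + 101000 = 1010000 = 80

80


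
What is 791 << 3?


0b1100010111 << 3 = 0b1100010111000 = 6328

6328


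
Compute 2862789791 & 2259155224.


0b10101010101000101011010010011111 & 0b10000110101001111111100100011000 = 0b10000010101000101011000000011000 = 2191699992

2191699992


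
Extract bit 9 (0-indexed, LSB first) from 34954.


0b1000100010001010, position 9 = 0

0


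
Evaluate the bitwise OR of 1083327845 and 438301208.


0b1000000100100100100010101100101 | 0b11010000111111111001000011000 = 0b1011010100111111111011101111101 = 1520433021

1520433021


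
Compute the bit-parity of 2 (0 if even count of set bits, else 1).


0b10 has 1 ones => parity 1

1


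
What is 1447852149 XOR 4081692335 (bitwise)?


0b1010110010011000111100001110101 ^ 0b11110011010010011010111010101111 = 0b10100101000001011101011011011010 = 2768623322

2768623322


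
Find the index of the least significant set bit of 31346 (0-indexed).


0b111101001110010. Lowest set bit at position 1

1


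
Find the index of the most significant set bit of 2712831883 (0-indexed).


0b10100001101100101000011110001011. Highest set bit at position 31

31


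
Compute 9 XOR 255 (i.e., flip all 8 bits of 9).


9 ^ 255 = 246

246


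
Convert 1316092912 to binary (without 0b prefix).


1316092912 = 1001110011100011111101111110000 in binary

1001110011100011111101111110000


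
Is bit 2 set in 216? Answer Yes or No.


0b11011000, bit 2 = 0. No

No


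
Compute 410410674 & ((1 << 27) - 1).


410410674 & 134217727 = 7757490

7757490


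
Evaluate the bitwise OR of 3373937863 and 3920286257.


0b11001001000110100011010011000111 | 0b11101001101010101101001000110001 = 0b11101001101110101111011011110111 = 3921344247

3921344247


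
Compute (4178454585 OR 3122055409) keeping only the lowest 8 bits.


Step 1: 4178454585 | 3122055409 = 4213106937
Step 2: 4213106937 & 255 = 249

249


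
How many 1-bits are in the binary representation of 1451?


0b10110101011 has 7 set bits

7


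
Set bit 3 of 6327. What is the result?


6327 | (1 << 3) = 6327 | 8 = 6335

6335


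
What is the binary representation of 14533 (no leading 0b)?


14533 = 11100011000101 in binary

11100011000101


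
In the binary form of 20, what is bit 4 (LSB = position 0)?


0b10100, position 4 = 1

1


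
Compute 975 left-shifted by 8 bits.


0b1111001111 << 8 = 0b111100111100000000 = 249600

249600


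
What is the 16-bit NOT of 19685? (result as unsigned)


~0b100110011100101 = 0b1011001100011010 = 45850 (16-bit unsigned)

45850


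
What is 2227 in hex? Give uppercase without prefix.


2227 = 8B3 hex

8B3


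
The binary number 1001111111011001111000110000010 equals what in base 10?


1001111111011001111000110000010 in decimal = 1340928386

1340928386


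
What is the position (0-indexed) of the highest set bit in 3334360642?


0b11000110101111100100111001000010. Highest set bit at position 31

31


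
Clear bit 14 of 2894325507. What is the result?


2894325507 & ~(1 << 14) = 2894309123

2894309123


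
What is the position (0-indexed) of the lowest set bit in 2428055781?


0b10010000101110010011000011100101. Lowest set bit at position 0

0


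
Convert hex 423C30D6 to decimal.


423C30D6 hex = 1111240918 decimal

1111240918


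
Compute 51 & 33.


0b110011 & 0b100001 = 0b100001 = 33

33


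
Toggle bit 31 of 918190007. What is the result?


918190007 ^ (1 << 31) = 918190007 ^ 2147483648 = 3065673655

3065673655


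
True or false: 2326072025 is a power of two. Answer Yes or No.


0b10001010101001010000101011011001. Multiple bits set => No

No


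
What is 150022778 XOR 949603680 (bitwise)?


0b1000111100010010101001111010 ^ 0b111000100110011100110101100000 = 0b110000011010001110011100011010 = 812181274

812181274


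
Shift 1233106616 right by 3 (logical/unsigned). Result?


0b1001001011111111011011010111000 >> 3 = 0b1001001011111111011011010111 = 154138327

154138327


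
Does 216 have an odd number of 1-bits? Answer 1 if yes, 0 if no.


0b11011000 has 4 ones => parity 0

0


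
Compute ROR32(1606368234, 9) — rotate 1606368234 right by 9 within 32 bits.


Rotate 0b1011111101111110011101111101010 right by 9 (32-bit) = 0b11110101001011111101111110011101 = 4113555357

4113555357


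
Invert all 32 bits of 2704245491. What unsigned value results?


2704245491 ^ 4294967295 = 1590721804

1590721804


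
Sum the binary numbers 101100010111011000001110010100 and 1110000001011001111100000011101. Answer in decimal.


101100010111011000001110010100 + 1110000001011001111100000011101 = 10011100100010100111101110110001 = 2626321329

2626321329


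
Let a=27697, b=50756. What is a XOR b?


27697 ^ 50756 = 43637

43637


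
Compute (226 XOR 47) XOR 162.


Step 1: 226 ^ 47 = 205
Step 2: 205 ^ 162 = 111

111


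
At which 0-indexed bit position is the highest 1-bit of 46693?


0b1011011001100101. Highest set bit at position 15

15


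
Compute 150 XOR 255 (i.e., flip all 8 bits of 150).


150 ^ 255 = 105

105


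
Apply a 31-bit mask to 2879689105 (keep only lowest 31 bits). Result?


2879689105 & 2147483647 = 732205457

732205457


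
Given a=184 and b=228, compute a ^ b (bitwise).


184 ^ 228 = 92

92


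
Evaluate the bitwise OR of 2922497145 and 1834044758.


0b10101110001100011100010001111001 | 0b1101101010100010100110101010110 = 0b11101111011100011100110101111111 = 4017212799

4017212799


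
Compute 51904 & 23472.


0b1100101011000000 & 0b101101110110000 = 0b100101010000000 = 19072

19072


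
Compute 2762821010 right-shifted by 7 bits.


0b10100100101011010100110110010010 >> 7 = 0b1010010010101101010011011 = 21584539

21584539


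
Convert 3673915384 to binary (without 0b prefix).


3673915384 = 11011010111110110111111111111000 in binary

11011010111110110111111111111000


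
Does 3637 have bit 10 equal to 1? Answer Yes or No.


0b111000110101, bit 10 = 1. Yes

Yes


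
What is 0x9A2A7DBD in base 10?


9A2A7DBD hex = 2586475965 decimal

2586475965


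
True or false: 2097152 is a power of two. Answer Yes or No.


0b1000000000000000000000. Only one bit set => Yes

Yes


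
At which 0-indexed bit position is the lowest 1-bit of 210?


0b11010010. Lowest set bit at position 1

1


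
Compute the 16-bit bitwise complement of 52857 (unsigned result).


~0b1100111001111001 = 0b11000110000110 = 12678 (16-bit unsigned)

12678


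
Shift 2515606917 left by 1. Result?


0b10010101111100010001110110000101 << 1 = 0b100101011111000100011101100001010 = 5031213834

5031213834


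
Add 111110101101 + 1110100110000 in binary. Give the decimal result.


111110101101 + 1110100110000 = 10110011011101 = 11485

11485


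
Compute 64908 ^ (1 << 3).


64908 ^ (1 << 3) = 64908 ^ 8 = 64900

64900


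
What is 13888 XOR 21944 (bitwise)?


0b11011001000000 ^ 0b101010110111000 = 0b110001111111000 = 25592

25592


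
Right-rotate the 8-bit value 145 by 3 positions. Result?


Rotate 0b10010001 right by 3 (8-bit) = 0b110010 = 50

50


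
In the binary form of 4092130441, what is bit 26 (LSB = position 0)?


0b11110011111010001111010010001001, position 26 = 0

0


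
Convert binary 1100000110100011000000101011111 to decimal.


1100000110100011000000101011111 in decimal = 1624342879

1624342879


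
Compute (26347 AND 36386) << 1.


Step 1: 26347 & 36386 = 1570
Step 2: 1570 << 1 = 3140

3140


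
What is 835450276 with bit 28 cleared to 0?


835450276 & ~(1 << 28) = 567014820

567014820


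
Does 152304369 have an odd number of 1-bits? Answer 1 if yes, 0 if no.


0b1001000100111111101011110001 has 16 ones => parity 0

0


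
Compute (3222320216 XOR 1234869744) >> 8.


Step 1: 3222320216 ^ 1234869744 = 2307533224
Step 2: 2307533224 >> 8 = 9013801

9013801


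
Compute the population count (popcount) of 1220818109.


0b1001000110001000011010010111101 has 14 set bits

14


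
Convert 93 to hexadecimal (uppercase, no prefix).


93 = 5D hex

5D


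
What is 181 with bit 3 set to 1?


181 | (1 << 3) = 181 | 8 = 189

189


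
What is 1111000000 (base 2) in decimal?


1111000000 in decimal = 960

960


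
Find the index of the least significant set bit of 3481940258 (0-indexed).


0b11001111100010100011000100100010. Lowest set bit at position 1

1


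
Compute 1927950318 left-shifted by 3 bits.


0b1110010111010100010111111101110 << 3 = 0b1110010111010100010111111101110000 = 15423602544

15423602544


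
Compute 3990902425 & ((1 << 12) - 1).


3990902425 & 4095 = 1689

1689


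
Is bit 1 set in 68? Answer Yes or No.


0b1000100, bit 1 = 0. No

No


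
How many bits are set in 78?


0b1001110 has 4 set bits

4


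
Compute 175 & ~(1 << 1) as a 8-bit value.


175 & ~(1 << 1) = 173

173


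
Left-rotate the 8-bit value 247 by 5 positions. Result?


Rotate 0b11110111 left by 5 (8-bit) = 0b11111110 = 254

254


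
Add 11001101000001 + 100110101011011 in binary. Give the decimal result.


11001101000001 + 100110101011011 = 1000000010011100 = 32924

32924


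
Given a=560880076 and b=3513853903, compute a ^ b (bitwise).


560880076 ^ 3513853903 = 4028595715

4028595715


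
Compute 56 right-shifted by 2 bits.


0b111000 >> 2 = 0b1110 = 14

14


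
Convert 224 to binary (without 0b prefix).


224 = 11100000 in binary

11100000


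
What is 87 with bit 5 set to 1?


87 | (1 << 5) = 87 | 32 = 119

119


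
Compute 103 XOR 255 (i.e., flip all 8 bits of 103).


103 ^ 255 = 152

152


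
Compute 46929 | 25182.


0b1011011101010001 | 0b110001001011110 = 0b1111011101011111 = 63327

63327


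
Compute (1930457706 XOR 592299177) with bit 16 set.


Step 1: 1930457706 ^ 592299177 = 1348318915
Step 2: 1348318915 | (1 << 16) = 1348318915 | 65536 = 1348318915

1348318915


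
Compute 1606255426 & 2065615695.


0b1011111101111011000001101000010 & 0b1111011000111101100101101001111 = 0b1011011000111001000001101000010 = 1528595266

1528595266


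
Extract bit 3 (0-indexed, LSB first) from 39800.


0b1001101101111000, position 3 = 1

1


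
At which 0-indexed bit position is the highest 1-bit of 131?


0b10000011. Highest set bit at position 7

7


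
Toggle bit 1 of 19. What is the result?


19 ^ (1 << 1) = 19 ^ 2 = 17

17


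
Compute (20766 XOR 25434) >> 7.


Step 1: 20766 ^ 25434 = 12868
Step 2: 12868 >> 7 = 100

100


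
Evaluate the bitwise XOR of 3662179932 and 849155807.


0b11011010010010000110111001011100 ^ 0b110010100111010001011011011111 = 0b11101000110101010111100010000011 = 3906304131

3906304131


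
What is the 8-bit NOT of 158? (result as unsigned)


~0b10011110 = 0b1100001 = 97 (8-bit unsigned)

97


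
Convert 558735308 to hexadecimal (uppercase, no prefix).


558735308 = 214D9FCC hex

214D9FCC


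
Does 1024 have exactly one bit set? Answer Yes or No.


0b10000000000. Only one bit set => Yes

Yes


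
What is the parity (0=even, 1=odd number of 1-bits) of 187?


0b10111011 has 6 ones => parity 0

0


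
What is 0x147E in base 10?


147E hex = 5246 decimal

5246


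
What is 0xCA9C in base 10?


CA9C hex = 51868 decimal

51868


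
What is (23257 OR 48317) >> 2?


Step 1: 23257 | 48317 = 65277
Step 2: 65277 >> 2 = 16319

16319


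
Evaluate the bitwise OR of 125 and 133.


0b1111101 | 0b10000101 = 0b11111101 = 253

253


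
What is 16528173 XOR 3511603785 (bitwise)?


0b111111000011001100101101 ^ 0b11010001010011101101001001001001 = 0b11010001101100101110000101100100 = 3518161252

3518161252


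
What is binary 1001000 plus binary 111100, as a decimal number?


1001000 + 111100 = 10000100 = 132

132


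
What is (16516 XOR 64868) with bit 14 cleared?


Step 1: 16516 ^ 64868 = 48608
Step 2: 48608 & ~(1 << 14) = 48608

48608


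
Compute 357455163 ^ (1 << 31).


357455163 ^ (1 << 31) = 357455163 ^ 2147483648 = 2504938811

2504938811


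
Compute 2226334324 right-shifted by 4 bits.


0b10000100101100110010101001110100 >> 4 = 0b1000010010110011001010100111 = 139145895

139145895


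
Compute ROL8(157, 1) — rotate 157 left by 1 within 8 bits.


Rotate 0b10011101 left by 1 (8-bit) = 0b111011 = 59

59


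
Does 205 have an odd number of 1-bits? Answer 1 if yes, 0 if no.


0b11001101 has 5 ones => parity 1

1


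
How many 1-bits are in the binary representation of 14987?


0b11101010001011 has 8 set bits

8


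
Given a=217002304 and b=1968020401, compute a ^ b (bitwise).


217002304 ^ 1968020401 = 2040703729

2040703729


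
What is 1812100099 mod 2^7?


1812100099 & 127 = 3

3


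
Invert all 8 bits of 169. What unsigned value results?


169 ^ 255 = 86

86


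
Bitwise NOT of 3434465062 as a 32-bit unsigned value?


~0b11001100101101011100011100100110 = 0b110011010010100011100011011001 = 860502233 (32-bit unsigned)

860502233


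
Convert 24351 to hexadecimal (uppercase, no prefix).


24351 = 5F1F hex

5F1F


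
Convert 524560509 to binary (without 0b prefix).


524560509 = 11111010001000010100001111101 in binary

11111010001000010100001111101


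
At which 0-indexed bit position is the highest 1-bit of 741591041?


0b101100001100111100100000000001. Highest set bit at position 29

29


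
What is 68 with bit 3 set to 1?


68 | (1 << 3) = 68 | 8 = 76

76


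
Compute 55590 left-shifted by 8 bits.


0b1101100100100110 << 8 = 0b110110010010011000000000 = 14231040

14231040


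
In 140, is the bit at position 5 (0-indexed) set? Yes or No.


0b10001100, bit 5 = 0. No

No


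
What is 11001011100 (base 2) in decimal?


11001011100 in decimal = 1628

1628


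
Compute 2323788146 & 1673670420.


0b10001010100000100011000101110010 & 0b1100011110000100010111100010100 = 0b10100000100010000100010000 = 42082576

42082576


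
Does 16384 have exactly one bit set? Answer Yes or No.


0b100000000000000. Only one bit set => Yes

Yes


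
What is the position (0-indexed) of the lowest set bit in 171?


0b10101011. Lowest set bit at position 0

0


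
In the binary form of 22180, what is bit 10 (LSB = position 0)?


0b101011010100100, position 10 = 1

1


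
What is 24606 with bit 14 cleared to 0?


24606 & ~(1 << 14) = 8222

8222


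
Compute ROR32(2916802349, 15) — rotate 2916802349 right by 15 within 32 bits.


Rotate 0b10101101110110101101111100101101 right by 15 (32-bit) = 0b10111110010110110101101110110101 = 3193658293

3193658293


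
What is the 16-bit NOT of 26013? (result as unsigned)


~0b110010110011101 = 0b1001101001100010 = 39522 (16-bit unsigned)

39522


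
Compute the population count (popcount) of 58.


0b111010 has 4 set bits

4


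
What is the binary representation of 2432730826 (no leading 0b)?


2432730826 = 10010001000000001000011011001010 in binary

10010001000000001000011011001010


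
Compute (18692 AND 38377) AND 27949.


Step 1: 18692 & 38377 = 256
Step 2: 256 & 27949 = 256

256


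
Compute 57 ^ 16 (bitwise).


0b111001 ^ 0b10000 = 0b101001 = 41

41


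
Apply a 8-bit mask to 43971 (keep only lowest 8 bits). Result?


43971 & 255 = 195

195


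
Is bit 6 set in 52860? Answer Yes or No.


0b1100111001111100, bit 6 = 1. Yes

Yes


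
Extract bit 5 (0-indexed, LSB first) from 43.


0b101011, position 5 = 1

1


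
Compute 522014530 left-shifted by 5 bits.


0b11111000111010100111101000010 << 5 = 0b1111100011101010011110100001000000 = 16704464960

16704464960


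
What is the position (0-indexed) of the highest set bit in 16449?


0b100000001000001. Highest set bit at position 14

14


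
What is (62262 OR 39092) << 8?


Step 1: 62262 | 39092 = 64438
Step 2: 64438 << 8 = 16496128

16496128


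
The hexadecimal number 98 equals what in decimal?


98 hex = 152 decimal

152


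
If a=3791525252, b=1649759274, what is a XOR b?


3791525252 ^ 1649759274 = 2209038766

2209038766


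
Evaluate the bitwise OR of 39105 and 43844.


0b1001100011000001 | 0b1010101101000100 = 0b1011101111000101 = 48069

48069


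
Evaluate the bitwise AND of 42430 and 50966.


0b1010010110111110 & 0b1100011100010110 = 0b1000010100010110 = 34070

34070


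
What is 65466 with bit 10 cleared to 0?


65466 & ~(1 << 10) = 64442

64442


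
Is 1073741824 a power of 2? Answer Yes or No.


0b1000000000000000000000000000000. Only one bit set => Yes

Yes


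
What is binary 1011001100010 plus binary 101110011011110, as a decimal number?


1011001100010 + 101110011011110 = 111001101000000 = 29504

29504


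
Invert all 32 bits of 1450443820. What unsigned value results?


1450443820 ^ 4294967295 = 2844523475

2844523475


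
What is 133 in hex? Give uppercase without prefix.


133 = 85 hex

85


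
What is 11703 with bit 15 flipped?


11703 ^ (1 << 15) = 11703 ^ 32768 = 44471

44471


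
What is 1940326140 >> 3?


0b1110011101001110000011011111100 >> 3 = 0b1110011101001110000011011111 = 242540767

242540767


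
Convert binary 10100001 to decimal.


10100001 in decimal = 161

161


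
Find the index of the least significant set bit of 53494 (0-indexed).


0b1101000011110110. Lowest set bit at position 1

1


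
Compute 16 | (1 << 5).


16 | (1 << 5) = 16 | 32 = 48

48


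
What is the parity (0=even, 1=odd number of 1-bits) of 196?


0b11000100 has 3 ones => parity 1

1


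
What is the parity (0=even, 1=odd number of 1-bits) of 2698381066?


0b10100000110101100000011100001010 has 12 ones => parity 0

0


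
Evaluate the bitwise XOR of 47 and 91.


0b101111 ^ 0b1011011 = 0b1110100 = 116

116


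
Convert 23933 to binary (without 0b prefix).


23933 = 101110101111101 in binary

101110101111101


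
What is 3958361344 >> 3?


0b11101011111011111100110100000000 >> 3 = 0b11101011111011111100110100000 = 494795168

494795168


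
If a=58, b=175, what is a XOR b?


58 ^ 175 = 149

149


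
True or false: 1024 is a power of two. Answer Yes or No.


0b10000000000. Only one bit set => Yes

Yes


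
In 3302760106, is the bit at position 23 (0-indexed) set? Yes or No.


0b11000100110111000001111010101010, bit 23 = 1. Yes

Yes


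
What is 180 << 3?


0b10110100 << 3 = 0b10110100000 = 1440

1440


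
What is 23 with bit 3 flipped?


23 ^ (1 << 3) = 23 ^ 8 = 31

31


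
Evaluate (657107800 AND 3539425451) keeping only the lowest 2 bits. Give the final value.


Step 1: 657107800 & 3539425451 = 35784712
Step 2: 35784712 & 3 = 0

0


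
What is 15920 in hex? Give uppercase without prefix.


15920 = 3E30 hex

3E30


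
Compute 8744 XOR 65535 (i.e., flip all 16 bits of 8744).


8744 ^ 65535 = 56791

56791


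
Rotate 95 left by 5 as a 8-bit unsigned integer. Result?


Rotate 0b1011111 left by 5 (8-bit) = 0b11101011 = 235

235


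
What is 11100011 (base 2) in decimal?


11100011 in decimal = 227

227


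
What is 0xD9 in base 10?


D9 hex = 217 decimal

217


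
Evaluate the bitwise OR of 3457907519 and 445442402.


0b11001110000110110111101100111111 | 0b11010100011001110100101100010 = 0b11011110100111111111101101111111 = 3735026559

3735026559


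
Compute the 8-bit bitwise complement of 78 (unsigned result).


~0b1001110 = 0b10110001 = 177 (8-bit unsigned)

177


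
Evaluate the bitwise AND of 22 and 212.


0b10110 & 0b11010100 = 0b10100 = 20

20


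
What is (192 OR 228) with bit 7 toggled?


Step 1: 192 | 228 = 228
Step 2: 228 ^ (1 << 7) = 228 ^ 128 = 100

100


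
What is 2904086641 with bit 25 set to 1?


2904086641 | (1 << 25) = 2904086641 | 33554432 = 2937641073

2937641073


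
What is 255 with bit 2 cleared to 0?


255 & ~(1 << 2) = 251

251


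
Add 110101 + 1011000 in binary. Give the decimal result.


110101 + 1011000 = 10001101 = 141

141


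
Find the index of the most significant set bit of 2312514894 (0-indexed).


0b10001001110101100010110101001110. Highest set bit at position 31

31


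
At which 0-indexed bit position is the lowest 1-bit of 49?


0b110001. Lowest set bit at position 0

0


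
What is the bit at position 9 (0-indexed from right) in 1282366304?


0b1001100011011110101101101100000, position 9 = 1

1


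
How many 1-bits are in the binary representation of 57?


0b111001 has 4 set bits

4


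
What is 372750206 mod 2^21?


372750206 & 2097151 = 1554302

1554302


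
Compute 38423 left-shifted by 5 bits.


0b1001011000010111 << 5 = 0b100101100001011100000 = 1229536

1229536


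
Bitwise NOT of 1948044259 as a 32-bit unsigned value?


~0b1110100000111001100101111100011 = 0b10001011111000110011010000011100 = 2346923036 (32-bit unsigned)

2346923036


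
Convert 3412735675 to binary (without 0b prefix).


3412735675 = 11001011011010100011011010111011 in binary

11001011011010100011011010111011


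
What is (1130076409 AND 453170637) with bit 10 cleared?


Step 1: 1130076409 & 453170637 = 50499785
Step 2: 50499785 & ~(1 << 10) = 50499785

50499785


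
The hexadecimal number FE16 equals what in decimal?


FE16 hex = 65046 decimal

65046


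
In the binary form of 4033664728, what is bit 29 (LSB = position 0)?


0b11110000011011001101011011011000, position 29 = 1

1


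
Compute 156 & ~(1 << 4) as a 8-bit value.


156 & ~(1 << 4) = 140

140


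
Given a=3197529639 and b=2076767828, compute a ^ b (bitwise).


3197529639 ^ 2076767828 = 3311310963

3311310963


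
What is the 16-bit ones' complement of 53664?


53664 ^ 65535 = 11871

11871


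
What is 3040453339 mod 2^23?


3040453339 & 8388607 = 3777243

3777243


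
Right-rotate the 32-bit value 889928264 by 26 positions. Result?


Rotate 0b110101000010110011101001001000 right by 26 (32-bit) = 0b1000010110011101001001000001101 = 1120834061

1120834061


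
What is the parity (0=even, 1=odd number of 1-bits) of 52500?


0b1100110100010100 has 7 ones => parity 1

1


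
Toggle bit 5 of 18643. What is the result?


18643 ^ (1 << 5) = 18643 ^ 32 = 18675

18675


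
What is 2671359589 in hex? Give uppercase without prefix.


2671359589 = 9F39B665 hex

9F39B665


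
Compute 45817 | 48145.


0b1011001011111001 | 0b1011110000010001 = 0b1011111011111001 = 48889

48889


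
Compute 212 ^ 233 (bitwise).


0b11010100 ^ 0b11101001 = 0b111101 = 61

61


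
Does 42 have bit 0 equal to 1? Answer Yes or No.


0b101010, bit 0 = 0. No

No


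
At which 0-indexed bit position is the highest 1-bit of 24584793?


0b1011101110010001001011001. Highest set bit at position 24

24


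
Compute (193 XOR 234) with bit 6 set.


Step 1: 193 ^ 234 = 43
Step 2: 43 | (1 << 6) = 43 | 64 = 107

107


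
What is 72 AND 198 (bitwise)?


0b1001000 & 0b11000110 = 0b1000000 = 64

64


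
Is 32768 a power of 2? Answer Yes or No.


0b1000000000000000. Only one bit set => Yes

Yes


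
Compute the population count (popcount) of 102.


0b1100110 has 4 set bits

4


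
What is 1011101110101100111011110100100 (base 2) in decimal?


1011101110101100111011110100100 in decimal = 1574336420

1574336420


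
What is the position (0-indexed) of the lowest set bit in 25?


0b11001. Lowest set bit at position 0

0


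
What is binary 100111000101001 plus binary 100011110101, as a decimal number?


100111000101001 + 100011110101 = 101011100011110 = 22302

22302


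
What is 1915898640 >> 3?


0b1110010001100100100101100010000 >> 3 = 0b1110010001100100100101100010 = 239487330

239487330


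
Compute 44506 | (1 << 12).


44506 | (1 << 12) = 44506 | 4096 = 48602

48602


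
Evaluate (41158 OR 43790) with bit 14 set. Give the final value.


Step 1: 41158 | 43790 = 43982
Step 2: 43982 | (1 << 14) = 43982 | 16384 = 60366

60366


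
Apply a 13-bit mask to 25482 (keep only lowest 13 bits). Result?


25482 & 8191 = 906

906


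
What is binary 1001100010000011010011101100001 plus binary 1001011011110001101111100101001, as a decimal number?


1001100010000011010011101100001 + 1001011011110001101111100101001 = 10010111101110101000011010001010 = 2545583754

2545583754


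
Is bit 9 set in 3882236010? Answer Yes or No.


0b11100111011001100011100001101010, bit 9 = 0. No

No


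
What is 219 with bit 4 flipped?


219 ^ (1 << 4) = 219 ^ 16 = 203

203


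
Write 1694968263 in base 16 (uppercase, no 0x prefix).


1694968263 = 650729C7 hex

650729C7


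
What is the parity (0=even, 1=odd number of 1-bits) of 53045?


0b1100111100110101 has 10 ones => parity 0

0


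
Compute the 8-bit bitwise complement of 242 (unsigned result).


~0b11110010 = 0b1101 = 13 (8-bit unsigned)

13


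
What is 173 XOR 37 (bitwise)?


0b10101101 ^ 0b100101 = 0b10001000 = 136

136


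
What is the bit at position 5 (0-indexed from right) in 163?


0b10100011, position 5 = 1

1


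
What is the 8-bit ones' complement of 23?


23 ^ 255 = 232

232


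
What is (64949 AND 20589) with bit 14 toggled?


Step 1: 64949 & 20589 = 20517
Step 2: 20517 ^ (1 << 14) = 20517 ^ 16384 = 4133

4133


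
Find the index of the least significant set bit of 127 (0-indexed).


0b1111111. Lowest set bit at position 0

0


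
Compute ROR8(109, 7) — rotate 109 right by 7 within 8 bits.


Rotate 0b1101101 right by 7 (8-bit) = 0b11011010 = 218

218


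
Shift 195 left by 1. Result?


0b11000011 << 1 = 0b110000110 = 390

390


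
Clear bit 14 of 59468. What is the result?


59468 & ~(1 << 14) = 43084

43084


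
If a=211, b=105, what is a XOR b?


211 ^ 105 = 186

186


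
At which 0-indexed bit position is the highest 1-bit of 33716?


0b1000001110110100. Highest set bit at position 15

15


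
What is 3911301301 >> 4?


0b11101001001000011011100010110101 >> 4 = 0b1110100100100001101110001011 = 244456331

244456331


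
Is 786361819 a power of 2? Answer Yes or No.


0b101110110111101110110111011011. Multiple bits set => No

No


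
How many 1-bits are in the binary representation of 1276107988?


0b1001100000011111101110011010100 has 16 set bits

16


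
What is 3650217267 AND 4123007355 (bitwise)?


0b11011001100100011110010100110011 & 0b11110101110000000001100101111011 = 0b11010001100000000000000100110011 = 3514827059

3514827059


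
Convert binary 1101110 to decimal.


1101110 in decimal = 110

110


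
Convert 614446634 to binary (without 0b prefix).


614446634 = 100100100111111011011000101010 in binary

100100100111111011011000101010


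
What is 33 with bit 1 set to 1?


33 | (1 << 1) = 33 | 2 = 35

35


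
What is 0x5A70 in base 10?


5A70 hex = 23152 decimal

23152


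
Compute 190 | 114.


0b10111110 | 0b1110010 = 0b11111110 = 254

254


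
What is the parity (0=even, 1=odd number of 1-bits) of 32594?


0b111111101010010 has 10 ones => parity 0

0


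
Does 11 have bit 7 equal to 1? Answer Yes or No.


0b1011, bit 7 = 0. No

No


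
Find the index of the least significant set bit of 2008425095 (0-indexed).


0b1110111101101100010001010000111. Lowest set bit at position 0

0


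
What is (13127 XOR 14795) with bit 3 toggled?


Step 1: 13127 ^ 14795 = 2700
Step 2: 2700 ^ (1 << 3) = 2700 ^ 8 = 2692

2692


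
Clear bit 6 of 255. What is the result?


255 & ~(1 << 6) = 191

191


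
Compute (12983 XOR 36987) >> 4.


Step 1: 12983 ^ 36987 = 41676
Step 2: 41676 >> 4 = 2604

2604


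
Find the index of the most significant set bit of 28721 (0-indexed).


0b111000000110001. Highest set bit at position 14

14


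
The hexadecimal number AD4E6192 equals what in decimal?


AD4E6192 hex = 2907595154 decimal

2907595154


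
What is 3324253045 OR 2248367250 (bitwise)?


0b11000110001001000001001101110101 | 0b10000110000000110101110010010010 = 0b11000110001001110101111111110111 = 3324469239

3324469239


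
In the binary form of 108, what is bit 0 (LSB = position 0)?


0b1101100, position 0 = 0

0


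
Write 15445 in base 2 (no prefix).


15445 = 11110001010101 in binary

11110001010101


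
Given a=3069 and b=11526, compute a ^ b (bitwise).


3069 ^ 11526 = 9979

9979


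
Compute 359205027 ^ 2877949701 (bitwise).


0b10101011010010000100010100011 ^ 0b10101011100010100000011100000101 = 0b10111110111000110000111110100110 = 3202551718

3202551718


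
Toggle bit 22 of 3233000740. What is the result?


3233000740 ^ (1 << 22) = 3233000740 ^ 4194304 = 3237195044

3237195044


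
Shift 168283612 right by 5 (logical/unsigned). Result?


0b1010000001111100110111011100 >> 5 = 0b10100000011111001101110 = 5258862

5258862


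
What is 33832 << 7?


0b1000010000101000 << 7 = 0b10000100001010000000000 = 4330496

4330496


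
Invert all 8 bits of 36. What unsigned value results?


36 ^ 255 = 219

219


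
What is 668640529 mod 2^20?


668640529 & 1048575 = 697617

697617


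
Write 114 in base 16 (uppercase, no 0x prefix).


114 = 72 hex

72


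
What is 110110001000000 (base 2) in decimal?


110110001000000 in decimal = 27712

27712


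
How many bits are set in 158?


0b10011110 has 5 set bits

5


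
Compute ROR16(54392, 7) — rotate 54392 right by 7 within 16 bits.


Rotate 0b1101010001111000 right by 7 (16-bit) = 0b1111000110101000 = 61864

61864


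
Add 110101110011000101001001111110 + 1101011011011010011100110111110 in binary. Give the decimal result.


110101110011000101001001111110 + 1101011011011010011100110111110 = 10100001001110011000110000111100 = 2704903228

2704903228


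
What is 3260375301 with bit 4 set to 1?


3260375301 | (1 << 4) = 3260375301 | 16 = 3260375317

3260375317


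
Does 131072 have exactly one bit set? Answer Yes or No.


0b100000000000000000. Only one bit set => Yes

Yes


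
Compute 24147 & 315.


0b101111001010011 & 0b100111011 = 0b10011 = 19

19


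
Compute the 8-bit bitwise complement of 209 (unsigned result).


~0b11010001 = 0b101110 = 46 (8-bit unsigned)

46


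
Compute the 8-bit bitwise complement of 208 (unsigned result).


~0b11010000 = 0b101111 = 47 (8-bit unsigned)

47


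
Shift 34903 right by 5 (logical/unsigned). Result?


0b1000100001010111 >> 5 = 0b10001000010 = 1090

1090


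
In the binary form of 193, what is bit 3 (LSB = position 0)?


0b11000001, position 3 = 0

0


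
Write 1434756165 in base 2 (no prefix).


1434756165 = 1010101100001001010010001000101 in binary

1010101100001001010010001000101


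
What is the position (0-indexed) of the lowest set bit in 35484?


0b1000101010011100. Lowest set bit at position 2

2


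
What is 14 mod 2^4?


14 & 15 = 14

14


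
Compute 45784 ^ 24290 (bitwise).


0b1011001011011000 ^ 0b101111011100010 = 0b1110110000111010 = 60474

60474


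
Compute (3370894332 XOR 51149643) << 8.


Step 1: 3370894332 ^ 51149643 = 3420960951
Step 2: 3420960951 << 8 = 875766003456

875766003456


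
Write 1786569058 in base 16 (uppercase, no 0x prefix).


1786569058 = 6A7CE162 hex

6A7CE162


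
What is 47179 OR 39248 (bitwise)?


0b1011100001001011 | 0b1001100101010000 = 0b1011100101011011 = 47451

47451


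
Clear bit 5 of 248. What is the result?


248 & ~(1 << 5) = 216

216


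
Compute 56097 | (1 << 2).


56097 | (1 << 2) = 56097 | 4 = 56101

56101


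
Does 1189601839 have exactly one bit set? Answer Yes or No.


0b1000110111001111110001000101111. Multiple bits set => No

No


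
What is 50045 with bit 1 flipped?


50045 ^ (1 << 1) = 50045 ^ 2 = 50047

50047


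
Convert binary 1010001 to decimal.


1010001 in decimal = 81

81


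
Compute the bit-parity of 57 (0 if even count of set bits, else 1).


0b111001 has 4 ones => parity 0

0


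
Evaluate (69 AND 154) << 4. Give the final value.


Step 1: 69 & 154 = 0
Step 2: 0 << 4 = 0

0


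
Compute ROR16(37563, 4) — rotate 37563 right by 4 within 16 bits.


Rotate 0b1001001010111011 right by 4 (16-bit) = 0b1011100100101011 = 47403

47403


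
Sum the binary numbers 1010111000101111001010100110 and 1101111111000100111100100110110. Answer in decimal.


1010111000101111001010100110 + 1101111111000100111100100110110 = 1111010110001010110101111011100 = 2059758556

2059758556


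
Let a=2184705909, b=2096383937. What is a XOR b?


2184705909 ^ 2096383937 = 4274237620

4274237620


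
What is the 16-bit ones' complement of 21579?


21579 ^ 65535 = 43956

43956


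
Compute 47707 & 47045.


0b1011101001011011 & 0b1011011111000101 = 0b1011001001000001 = 45633

45633


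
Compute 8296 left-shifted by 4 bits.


0b10000001101000 << 4 = 0b100000011010000000 = 132736

132736


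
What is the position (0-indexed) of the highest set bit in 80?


0b1010000. Highest set bit at position 6

6


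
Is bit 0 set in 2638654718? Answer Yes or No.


0b10011101010001101010110011111110, bit 0 = 0. No

No


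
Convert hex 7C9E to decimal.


7C9E hex = 31902 decimal

31902


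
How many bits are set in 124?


0b1111100 has 5 set bits

5


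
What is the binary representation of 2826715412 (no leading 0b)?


2826715412 = 10101000011111000100000100010100 in binary

10101000011111000100000100010100


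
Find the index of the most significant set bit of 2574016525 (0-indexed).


0b10011001011011000110000000001101. Highest set bit at position 31

31


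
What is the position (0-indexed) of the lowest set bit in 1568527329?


0b1011101011111011101001111100001. Lowest set bit at position 0

0


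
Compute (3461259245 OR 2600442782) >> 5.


Step 1: 3461259245 | 2600442782 = 3741294591
Step 2: 3741294591 >> 5 = 116915455

116915455


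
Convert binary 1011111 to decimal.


1011111 in decimal = 95

95


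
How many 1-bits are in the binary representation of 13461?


0b11010010010101 has 7 set bits

7


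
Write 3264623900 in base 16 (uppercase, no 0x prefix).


3264623900 = C296351C hex

C296351C


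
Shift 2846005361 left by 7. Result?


0b10101001101000101001100001110001 << 7 = 0b101010011010001010011000011100010000000 = 364288686208

364288686208


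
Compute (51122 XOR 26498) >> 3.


Step 1: 51122 ^ 26498 = 41008
Step 2: 41008 >> 3 = 5126

5126


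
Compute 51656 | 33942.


0b1100100111001000 | 0b1000010010010110 = 0b1100110111011110 = 52702

52702


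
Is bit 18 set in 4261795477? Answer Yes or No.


0b11111110000001011101011010010101, bit 18 = 1. Yes

Yes


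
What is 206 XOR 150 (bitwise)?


0b11001110 ^ 0b10010110 = 0b1011000 = 88

88


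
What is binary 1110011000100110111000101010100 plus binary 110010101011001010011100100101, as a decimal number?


1110011000100110111000101010100 + 110010101011001010011100100101 = 10100101110000000001100001111001 = 2780829817

2780829817


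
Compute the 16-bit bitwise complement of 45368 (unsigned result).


~0b1011000100111000 = 0b100111011000111 = 20167 (16-bit unsigned)

20167


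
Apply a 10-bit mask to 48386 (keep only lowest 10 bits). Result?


48386 & 1023 = 258

258


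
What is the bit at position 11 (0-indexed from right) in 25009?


0b110000110110001, position 11 = 0

0


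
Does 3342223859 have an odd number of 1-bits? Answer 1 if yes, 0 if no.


0b11000111001101100100100111110011 has 18 ones => parity 0

0


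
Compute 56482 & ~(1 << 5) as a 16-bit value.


56482 & ~(1 << 5) = 56450

56450


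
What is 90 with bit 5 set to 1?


90 | (1 << 5) = 90 | 32 = 122

122


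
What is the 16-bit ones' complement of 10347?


10347 ^ 65535 = 55188

55188


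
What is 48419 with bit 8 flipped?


48419 ^ (1 << 8) = 48419 ^ 256 = 48163

48163


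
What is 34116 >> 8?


0b1000010101000100 >> 8 = 0b10000101 = 133

133


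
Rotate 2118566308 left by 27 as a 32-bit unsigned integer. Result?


Rotate 0b1111110010001101100000110100100 left by 27 (32-bit) = 0b100011111100100011011000001101 = 603076109

603076109


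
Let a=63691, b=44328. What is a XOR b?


63691 ^ 44328 = 21987

21987


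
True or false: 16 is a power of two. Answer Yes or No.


0b10000. Only one bit set => Yes

Yes
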